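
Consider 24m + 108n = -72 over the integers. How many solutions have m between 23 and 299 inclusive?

gcd(108, 24) = 12  (108 = 4·24 + 12, 24 = 2·12).
Back-substituting, 24·(-4) + 108·(1) = 12.
Scale by -6: particular solution (24, -6); reduce m mod 9: (6, -2).
General solution: m = 6 + 9t, n = -2 - 2t for integer t.
23 ≤ 6 + 9t ≤ 299 gives t ∈ [2, 32], which is 31 values.

31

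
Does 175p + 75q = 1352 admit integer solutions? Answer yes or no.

no

gcd(175, 75) = 25.
25 does not divide 1352 (remainder 2), so no integer solutions.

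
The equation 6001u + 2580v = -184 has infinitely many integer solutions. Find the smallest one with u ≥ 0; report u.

gcd(6001, 2580) = 1  (6001 = 2×2580 + 841, 2580 = 3×841 + 57, 841 = 14×57 + 43, 57 = 1×43 + 14, 43 = 3×14 + 1, 14 = 14×1).
1 divides -184, so solutions exist.
Back-substituting, 6001×(181) + 2580×(-421) = 1.
Scale by -184/1 = -184: (u₀, v₀) = (-33304, 77464).
General solution: u = -33304 + 2580t, v = 77464 - 6001t for integer t.
u ≥ 0: smallest is -33304 mod 2580 = 236 (at t = 13), with v = -549.

236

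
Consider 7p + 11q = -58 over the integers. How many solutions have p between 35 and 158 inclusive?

gcd(11, 7):
  11 = 1×7 + 4
  7 = 1×4 + 3
  4 = 1×3 + 1
  3 = 3×1
so gcd(11, 7) = 1.
Back-substitute for Bézout coefficients:
  1 = 4 - 1×3
  ... = 7×(-3) + 11×(2)
Scale by -58: particular solution (174, -116); reduce p mod 11: (9, -11).
General solution: p = 9 + 11t, q = -11 - 7t for integer t.
35 ≤ 9 + 11t ≤ 158 gives t ∈ [3, 13], which is 11 values.

11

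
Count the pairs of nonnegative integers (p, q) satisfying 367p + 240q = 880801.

gcd(367, 240) = 1  (367 = 1×240 + 127, 240 = 1×127 + 113, 127 = 1×113 + 14, 113 = 8×14 + 1, 14 = 14×1).
Back-substituting, 367×(-17) + 240×(26) = 1.
Scale by 880801: one solution is (-14973617, 22900826). Reduce p mod 240: (223, 3329).
General: p = 223 + 240t, q = 3329 - 367t.
p ≥ 0 ⇒ t ≥ 0; q ≥ 0 ⇒ t ≤ 9. So t ∈ [0, 9]: 10 solutions.

10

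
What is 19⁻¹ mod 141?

gcd(141, 19) = 1  (141 = 7×19 + 8, 19 = 2×8 + 3, 8 = 2×3 + 2, 3 = 1×2 + 1, 2 = 2×1).
Back-substituting, 19×(52) + 141×(-7) = 1.
So 19×52 ≡ 1 (mod 141), and 52 mod 141 = 52.

52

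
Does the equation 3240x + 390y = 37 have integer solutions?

no

gcd(3240, 390) = 30  (3240 = 8*390 + 120, 390 = 3*120 + 30, 120 = 4*30).
30 does not divide 37 (remainder 7), so no integer solutions.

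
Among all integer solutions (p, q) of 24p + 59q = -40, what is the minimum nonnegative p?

18

gcd(59, 24) = 1.
1 divides -40, so solutions exist.
By Bézout, 24·(-27) + 59·(11) = 1.
Scale by -40/1 = -40: (p₀, q₀) = (1080, -440).
General solution: p = 1080 + 59t, q = -440 - 24t for integer t.
p ≥ 0: smallest is 1080 mod 59 = 18 (at t = -18), with q = -8.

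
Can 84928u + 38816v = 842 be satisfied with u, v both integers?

gcd(84928, 38816) = 32.
32 does not divide 842 (remainder 10), so no integer solutions.

no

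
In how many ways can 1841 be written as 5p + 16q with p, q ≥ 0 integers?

23

gcd(16, 5) = 1  (16 = 3*5 + 1, 5 = 5*1).
Back-substituting, 5*(-3) + 16*(1) = 1.
Scale by 1841: one solution is (-5523, 1841). Reduce p mod 16: (13, 111).
General: p = 13 + 16t, q = 111 - 5t.
p ≥ 0 ⇒ t ≥ 0; q ≥ 0 ⇒ t ≤ 22. So t ∈ [0, 22]: 23 solutions.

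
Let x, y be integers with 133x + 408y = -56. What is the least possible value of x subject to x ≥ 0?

64

gcd(408, 133):
  408 = 3×133 + 9
  133 = 14×9 + 7
  9 = 1×7 + 2
  7 = 3×2 + 1
  2 = 2×1
so gcd(408, 133) = 1.
1 divides -56, so solutions exist.
Back-substitute for Bézout coefficients:
  1 = 7 - 3×2
  ... = 133×(181) + 408×(-59)
Scale by -56/1 = -56: (x₀, y₀) = (-10136, 3304).
General solution: x = -10136 + 408t, y = 3304 - 133t for integer t.
x ≥ 0: smallest is -10136 mod 408 = 64 (at t = 25), with y = -21.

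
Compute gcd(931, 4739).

7

gcd(4739, 931):
  4739 = 5·931 + 84
  931 = 11·84 + 7
  84 = 12·7
so gcd(4739, 931) = 7.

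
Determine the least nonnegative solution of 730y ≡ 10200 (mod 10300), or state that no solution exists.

790

gcd(10300, 730) = 10  (10300 = 14*730 + 80, 730 = 9*80 + 10, 80 = 8*10).
10 divides 10200, so solutions exist.
Back-substituting, 730*(127) + 10300*(-9) = 10.
So 730*(127) ≡ 10 (mod 10300); multiply by 1020: y ≡ 129540 (mod 1030).
Smallest nonnegative: y = 129540 mod 1030 = 790.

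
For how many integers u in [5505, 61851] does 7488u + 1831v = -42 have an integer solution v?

gcd(7488, 1831) = 1.
By Bézout, 7488*(-882) + 1831*(3607) = 1.
Particular solution: (424, -1734).
General solution: u = 424 + 1831t, v = -1734 - 7488t for integer t.
5505 ≤ 424 + 1831t ≤ 61851 gives t ∈ [3, 33], which is 31 values.

31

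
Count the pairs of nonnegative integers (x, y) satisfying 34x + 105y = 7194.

gcd(105, 34) = 1  (105 = 3×34 + 3, 34 = 11×3 + 1, 3 = 3×1).
Back-substituting, 34×(34) + 105×(-11) = 1.
Scale by 7194: one solution is (244596, -79134). Reduce x mod 105: (51, 52).
General: x = 51 + 105t, y = 52 - 34t.
x ≥ 0 ⇒ t ≥ 0; y ≥ 0 ⇒ t ≤ 1. So t ∈ [0, 1]: 2 solutions.

2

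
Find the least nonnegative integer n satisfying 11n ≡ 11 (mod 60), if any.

gcd(60, 11) = 1.
1 divides 11, so solutions exist.
By Bézout, 11×(11) + 60×(-2) = 1.
So 11×(11) ≡ 1 (mod 60); multiply by 11: n ≡ 121 (mod 60).
Smallest nonnegative: n = 121 mod 60 = 1.

1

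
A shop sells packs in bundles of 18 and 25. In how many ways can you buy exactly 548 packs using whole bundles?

1

Need nonnegative integers with 18j + 25k = 548.
gcd(18, 25) = 1, and 18·(7) + 25·(-5) = 1.
So (j₀, k₀) = (3836, -2740); general j = 3836 + 25t, k = -2740 - 18t.
j ≥ 0 ⇒ t ≥ -153; k ≥ 0 ⇒ t ≤ -153. That's 1 value of t.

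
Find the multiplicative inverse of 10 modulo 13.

4

gcd(13, 10):
  13 = 1*10 + 3
  10 = 3*3 + 1
  3 = 3*1
so gcd(13, 10) = 1.
Back-substitute for Bézout coefficients:
  1 = 10 - 3*3
  ... = 10*(4) + 13*(-3)
So 10*4 ≡ 1 (mod 13), and 4 mod 13 = 4.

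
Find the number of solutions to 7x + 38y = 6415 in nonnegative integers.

gcd(38, 7) = 1.
By Bézout, 7·(11) + 38·(-2) = 1.
One solution: (37, 162).
General: x = 37 + 38t, y = 162 - 7t.
x ≥ 0 ⇒ t ≥ 0; y ≥ 0 ⇒ t ≤ 23. So t ∈ [0, 23]: 24 solutions.

24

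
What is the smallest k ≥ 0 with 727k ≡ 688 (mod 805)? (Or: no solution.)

gcd(805, 727):
  805 = 1·727 + 78
  727 = 9·78 + 25
  78 = 3·25 + 3
  25 = 8·3 + 1
  3 = 3·1
so gcd(805, 727) = 1.
1 divides 688, so solutions exist.
Back-substitute for Bézout coefficients:
  1 = 25 - 8·3
  ... = 727·(258) + 805·(-233)
So 727·(258) ≡ 1 (mod 805); multiply by 688: k ≡ 177504 (mod 805).
Smallest nonnegative: k = 177504 mod 805 = 404.

404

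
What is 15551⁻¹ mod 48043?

gcd(48043, 15551) = 1  (48043 = 3*15551 + 1390, 15551 = 11*1390 + 261, 1390 = 5*261 + 85, 261 = 3*85 + 6, 85 = 14*6 + 1, 6 = 6*1).
Back-substituting, 15551*(-7915) + 48043*(2562) = 1.
So 15551*-7915 ≡ 1 (mod 48043), and -7915 mod 48043 = 40128.

40128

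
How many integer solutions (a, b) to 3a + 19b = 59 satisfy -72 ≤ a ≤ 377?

24

gcd(19, 3):
  19 = 6*3 + 1
  3 = 3*1
so gcd(19, 3) = 1.
Back-substitute for Bézout coefficients:
  1 = 19 - 6*3
  ... = 3*(-6) + 19*(1)
Scale by 59: particular solution (-354, 59); reduce a mod 19: (7, 2).
General solution: a = 7 + 19t, b = 2 - 3t for integer t.
-72 ≤ 7 + 19t ≤ 377 gives t ∈ [-4, 19], which is 24 values.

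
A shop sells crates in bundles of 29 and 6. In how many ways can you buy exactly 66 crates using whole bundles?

Need nonnegative integers with 29j + 6k = 66.
gcd(29, 6) = 1, and 29·(-1) + 6·(5) = 1.
So (j₀, k₀) = (-66, 330); general j = -66 + 6t, k = 330 - 29t.
j ≥ 0 ⇒ t ≥ 11; k ≥ 0 ⇒ t ≤ 11. That's 1 value of t.

1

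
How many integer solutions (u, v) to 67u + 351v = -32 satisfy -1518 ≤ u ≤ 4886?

18

gcd(351, 67) = 1.
By Bézout, 67·(-110) + 351·(21) = 1.
Particular solution: (10, -2).
General solution: u = 10 + 351t, v = -2 - 67t for integer t.
-1518 ≤ 10 + 351t ≤ 4886 gives t ∈ [-4, 13], which is 18 values.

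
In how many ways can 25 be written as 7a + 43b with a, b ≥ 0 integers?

0

gcd(43, 7) = 1  (43 = 6×7 + 1, 7 = 7×1).
Back-substituting, 7×(-6) + 43×(1) = 1.
Scale by 25: one solution is (-150, 25). Reduce a mod 43: (22, -3).
General: a = 22 + 43t, b = -3 - 7t.
a ≥ 0 ⇒ t ≥ 0; b ≥ 0 ⇒ t ≤ -1. So t ∈ [0, -1]: 0 solutions.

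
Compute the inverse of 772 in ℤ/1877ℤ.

124

gcd(1877, 772) = 1.
By Bézout, 772*(124) + 1877*(-51) = 1.
So 772*124 ≡ 1 (mod 1877), and 124 mod 1877 = 124.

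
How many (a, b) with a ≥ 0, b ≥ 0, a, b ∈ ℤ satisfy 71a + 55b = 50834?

gcd(71, 55) = 1  (71 = 1·55 + 16, 55 = 3·16 + 7, 16 = 2·7 + 2, 7 = 3·2 + 1, 2 = 2·1).
Back-substituting, 71·(-24) + 55·(31) = 1.
Scale by 50834: one solution is (-1220016, 1575854). Reduce a mod 55: (49, 861).
General: a = 49 + 55t, b = 861 - 71t.
a ≥ 0 ⇒ t ≥ 0; b ≥ 0 ⇒ t ≤ 12. So t ∈ [0, 12]: 13 solutions.

13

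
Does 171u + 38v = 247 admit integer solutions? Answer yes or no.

yes

gcd(171, 38) = 19  (171 = 4·38 + 19, 38 = 2·19).
19 divides 247, so integer solutions exist.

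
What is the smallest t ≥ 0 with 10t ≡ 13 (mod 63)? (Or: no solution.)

gcd(63, 10) = 1  (63 = 6×10 + 3, 10 = 3×3 + 1, 3 = 3×1).
1 divides 13, so solutions exist.
Back-substituting, 10×(19) + 63×(-3) = 1.
So 10×(19) ≡ 1 (mod 63); multiply by 13: t ≡ 247 (mod 63).
Smallest nonnegative: t = 247 mod 63 = 58.

58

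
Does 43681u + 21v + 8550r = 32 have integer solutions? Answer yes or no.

gcd(43681, 21) = 1.
gcd(1, 8550) = 1.
1 divides 32, so integer solutions exist.

yes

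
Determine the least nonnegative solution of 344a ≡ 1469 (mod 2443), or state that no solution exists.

125

gcd(2443, 344) = 1  (2443 = 7×344 + 35, 344 = 9×35 + 29, 35 = 1×29 + 6, 29 = 4×6 + 5, 6 = 1×5 + 1, 5 = 5×1).
1 divides 1469, so solutions exist.
Back-substituting, 344×(-419) + 2443×(59) = 1.
So 344×(-419) ≡ 1 (mod 2443); multiply by 1469: a ≡ -615511 (mod 2443).
Smallest nonnegative: a = -615511 mod 2443 = 125.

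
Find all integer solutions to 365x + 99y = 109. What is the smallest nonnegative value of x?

38

gcd(365, 99) = 1  (365 = 3*99 + 68, 99 = 1*68 + 31, 68 = 2*31 + 6, 31 = 5*6 + 1, 6 = 6*1).
1 divides 109, so solutions exist.
Back-substituting, 365*(-16) + 99*(59) = 1.
Scale by 109/1 = 109: (x₀, y₀) = (-1744, 6431).
General solution: x = -1744 + 99t, y = 6431 - 365t for integer t.
x ≥ 0: smallest is -1744 mod 99 = 38 (at t = 18), with y = -139.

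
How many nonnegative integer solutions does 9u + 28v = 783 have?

4

gcd(28, 9):
  28 = 3·9 + 1
  9 = 9·1
so gcd(28, 9) = 1.
Back-substitute for Bézout coefficients:
  1 = 28 - 3·9
  ... = 9·(-3) + 28·(1)
Scale by 783: one solution is (-2349, 783). Reduce u mod 28: (3, 27).
General: u = 3 + 28t, v = 27 - 9t.
u ≥ 0 ⇒ t ≥ 0; v ≥ 0 ⇒ t ≤ 3. So t ∈ [0, 3]: 4 solutions.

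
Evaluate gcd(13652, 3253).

gcd(13652, 3253):
  13652 = 4·3253 + 640
  3253 = 5·640 + 53
  640 = 12·53 + 4
  53 = 13·4 + 1
  4 = 4·1
so gcd(13652, 3253) = 1.

1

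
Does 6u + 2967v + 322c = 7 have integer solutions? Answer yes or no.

gcd(2967, 6):
  2967 = 494·6 + 3
  6 = 2·3
so gcd(2967, 6) = 3.
gcd(3, 322) = 1.
1 divides 7, so integer solutions exist.

yes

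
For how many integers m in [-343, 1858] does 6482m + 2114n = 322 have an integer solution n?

14

gcd(6482, 2114):
  6482 = 3*2114 + 140
  2114 = 15*140 + 14
  140 = 10*14
so gcd(6482, 2114) = 14.
Back-substitute for Bézout coefficients:
  14 = 2114 - 15*140
  ... = 6482*(-15) + 2114*(46)
Scale by 23: particular solution (-345, 1058); reduce m mod 151: (108, -331).
General solution: m = 108 + 151t, n = -331 - 463t for integer t.
-343 ≤ 108 + 151t ≤ 1858 gives t ∈ [-2, 11], which is 14 values.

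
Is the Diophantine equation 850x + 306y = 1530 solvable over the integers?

gcd(850, 306) = 34  (850 = 2·306 + 238, 306 = 1·238 + 68, 238 = 3·68 + 34, 68 = 2·34).
34 divides 1530, so integer solutions exist.

yes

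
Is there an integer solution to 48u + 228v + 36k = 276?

yes

gcd(228, 48) = 12  (228 = 4·48 + 36, 48 = 1·36 + 12, 36 = 3·12).
gcd(12, 36) = 12.
12 divides 276, so integer solutions exist.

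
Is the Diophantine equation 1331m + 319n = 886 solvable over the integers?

no

gcd(1331, 319) = 11.
11 does not divide 886 (remainder 6), so no integer solutions.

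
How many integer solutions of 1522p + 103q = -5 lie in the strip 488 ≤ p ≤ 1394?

gcd(1522, 103) = 1.
By Bézout, 1522×(-9) + 103×(133) = 1.
Particular solution: (45, -665).
General solution: p = 45 + 103t, q = -665 - 1522t for integer t.
488 ≤ 45 + 103t ≤ 1394 gives t ∈ [5, 13], which is 9 values.

9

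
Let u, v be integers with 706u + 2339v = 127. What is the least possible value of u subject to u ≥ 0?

gcd(2339, 706):
  2339 = 3·706 + 221
  706 = 3·221 + 43
  221 = 5·43 + 6
  43 = 7·6 + 1
  6 = 6·1
so gcd(2339, 706) = 1.
1 divides 127, so solutions exist.
Back-substitute for Bézout coefficients:
  1 = 43 - 7·6
  ... = 706·(381) + 2339·(-115)
Scale by 127/1 = 127: (u₀, v₀) = (48387, -14605).
General solution: u = 48387 + 2339t, v = -14605 - 706t for integer t.
u ≥ 0: smallest is 48387 mod 2339 = 1607 (at t = -20), with v = -485.

1607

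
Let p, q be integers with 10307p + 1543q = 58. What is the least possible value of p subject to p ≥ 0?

787

gcd(10307, 1543):
  10307 = 6·1543 + 1049
  1543 = 1·1049 + 494
  1049 = 2·494 + 61
  494 = 8·61 + 6
  61 = 10·6 + 1
  6 = 6·1
so gcd(10307, 1543) = 1.
1 divides 58, so solutions exist.
Back-substitute for Bézout coefficients:
  1 = 61 - 10·6
  ... = 10307·(253) + 1543·(-1690)
Scale by 58/1 = 58: (p₀, q₀) = (14674, -98020).
General solution: p = 14674 + 1543t, q = -98020 - 10307t for integer t.
p ≥ 0: smallest is 14674 mod 1543 = 787 (at t = -9), with q = -5257.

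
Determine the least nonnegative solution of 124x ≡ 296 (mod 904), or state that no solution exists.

gcd(904, 124) = 4  (904 = 7·124 + 36, 124 = 3·36 + 16, 36 = 2·16 + 4, 16 = 4·4).
4 divides 296, so solutions exist.
Back-substituting, 124·(-51) + 904·(7) = 4.
So 124·(-51) ≡ 4 (mod 904); multiply by 74: x ≡ -3774 (mod 226).
Smallest nonnegative: x = -3774 mod 226 = 68.

68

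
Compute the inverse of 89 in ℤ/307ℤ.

gcd(307, 89):
  307 = 3·89 + 40
  89 = 2·40 + 9
  40 = 4·9 + 4
  9 = 2·4 + 1
  4 = 4·1
so gcd(307, 89) = 1.
Back-substitute for Bézout coefficients:
  1 = 9 - 2·4
  ... = 89·(69) + 307·(-20)
So 89·69 ≡ 1 (mod 307), and 69 mod 307 = 69.

69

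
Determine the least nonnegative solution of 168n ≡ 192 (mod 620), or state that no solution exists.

134

gcd(620, 168):
  620 = 3×168 + 116
  168 = 1×116 + 52
  116 = 2×52 + 12
  52 = 4×12 + 4
  12 = 3×4
so gcd(620, 168) = 4.
4 divides 192, so solutions exist.
Back-substitute for Bézout coefficients:
  4 = 52 - 4×12
  ... = 168×(48) + 620×(-13)
So 168×(48) ≡ 4 (mod 620); multiply by 48: n ≡ 2304 (mod 155).
Smallest nonnegative: n = 2304 mod 155 = 134.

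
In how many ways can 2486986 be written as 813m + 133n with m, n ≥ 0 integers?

23

gcd(813, 133) = 1  (813 = 6×133 + 15, 133 = 8×15 + 13, 15 = 1×13 + 2, 13 = 6×2 + 1, 2 = 2×1).
Back-substituting, 813×(-62) + 133×(379) = 1.
Scale by 2486986: one solution is (-154193132, 942567694). Reduce m mod 133: (19, 18583).
General: m = 19 + 133t, n = 18583 - 813t.
m ≥ 0 ⇒ t ≥ 0; n ≥ 0 ⇒ t ≤ 22. So t ∈ [0, 22]: 23 solutions.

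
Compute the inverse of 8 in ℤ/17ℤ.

gcd(17, 8) = 1.
By Bézout, 8·(-2) + 17·(1) = 1.
So 8·-2 ≡ 1 (mod 17), and -2 mod 17 = 15.

15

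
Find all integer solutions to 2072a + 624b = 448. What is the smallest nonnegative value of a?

74

gcd(2072, 624):
  2072 = 3×624 + 200
  624 = 3×200 + 24
  200 = 8×24 + 8
  24 = 3×8
so gcd(2072, 624) = 8.
8 divides 448, so solutions exist.
Back-substitute for Bézout coefficients:
  8 = 200 - 8×24
  ... = 2072×(25) + 624×(-83)
Scale by 448/8 = 56: (a₀, b₀) = (1400, -4648).
General solution: a = 1400 + 78t, b = -4648 - 259t for integer t.
a ≥ 0: smallest is 1400 mod 78 = 74 (at t = -17), with b = -245.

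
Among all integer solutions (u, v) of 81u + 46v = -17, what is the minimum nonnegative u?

gcd(81, 46) = 1.
1 divides -17, so solutions exist.
By Bézout, 81×(-21) + 46×(37) = 1.
Scale by -17/1 = -17: (u₀, v₀) = (357, -629).
General solution: u = 357 + 46t, v = -629 - 81t for integer t.
u ≥ 0: smallest is 357 mod 46 = 35 (at t = -7), with v = -62.

35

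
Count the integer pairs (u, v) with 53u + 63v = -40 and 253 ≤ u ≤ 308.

gcd(63, 53) = 1  (63 = 1·53 + 10, 53 = 5·10 + 3, 10 = 3·3 + 1, 3 = 3·1).
Back-substituting, 53·(-19) + 63·(16) = 1.
Scale by -40: particular solution (760, -640); reduce u mod 63: (4, -4).
General solution: u = 4 + 63t, v = -4 - 53t for integer t.
253 ≤ 4 + 63t ≤ 308 gives t ∈ [4, 4], which is 1 value.

1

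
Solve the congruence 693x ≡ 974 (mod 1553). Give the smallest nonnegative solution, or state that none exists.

gcd(1553, 693) = 1  (1553 = 2*693 + 167, 693 = 4*167 + 25, 167 = 6*25 + 17, 25 = 1*17 + 8, 17 = 2*8 + 1, 8 = 8*1).
1 divides 974, so solutions exist.
Back-substituting, 693*(-186) + 1553*(83) = 1.
So 693*(-186) ≡ 1 (mod 1553); multiply by 974: x ≡ -181164 (mod 1553).
Smallest nonnegative: x = -181164 mod 1553 = 537.

537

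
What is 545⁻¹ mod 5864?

4745

gcd(5864, 545) = 1.
By Bézout, 545·(-1119) + 5864·(104) = 1.
So 545·-1119 ≡ 1 (mod 5864), and -1119 mod 5864 = 4745.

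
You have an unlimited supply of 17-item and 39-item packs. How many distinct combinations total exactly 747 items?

Need nonnegative integers with 17j + 39k = 747.
gcd(17, 39) = 1, and 17·(-16) + 39·(7) = 1.
So (j₀, k₀) = (-11952, 5229); general j = -11952 + 39t, k = 5229 - 17t.
j ≥ 0 ⇒ t ≥ 307; k ≥ 0 ⇒ t ≤ 307. That's 1 value of t.

1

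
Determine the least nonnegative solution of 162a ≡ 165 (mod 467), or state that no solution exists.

gcd(467, 162) = 1.
1 divides 165, so solutions exist.
By Bézout, 162*(-49) + 467*(17) = 1.
So 162*(-49) ≡ 1 (mod 467); multiply by 165: a ≡ -8085 (mod 467).
Smallest nonnegative: a = -8085 mod 467 = 321.

321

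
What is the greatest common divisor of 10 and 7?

1

gcd(10, 7) = 1  (10 = 1*7 + 3, 7 = 2*3 + 1, 3 = 3*1).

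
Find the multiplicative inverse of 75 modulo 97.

gcd(97, 75) = 1  (97 = 1×75 + 22, 75 = 3×22 + 9, 22 = 2×9 + 4, 9 = 2×4 + 1, 4 = 4×1).
Back-substituting, 75×(22) + 97×(-17) = 1.
So 75×22 ≡ 1 (mod 97), and 22 mod 97 = 22.

22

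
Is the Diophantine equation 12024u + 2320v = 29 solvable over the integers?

gcd(12024, 2320) = 8.
8 does not divide 29 (remainder 5), so no integer solutions.

no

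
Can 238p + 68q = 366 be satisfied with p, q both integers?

no

gcd(238, 68) = 34  (238 = 3×68 + 34, 68 = 2×34).
34 does not divide 366 (remainder 26), so no integer solutions.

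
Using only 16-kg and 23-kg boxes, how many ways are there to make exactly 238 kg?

1

Need nonnegative integers with 16j + 23k = 238.
gcd(16, 23) = 1, and 16·(-10) + 23·(7) = 1.
So (j₀, k₀) = (-2380, 1666); general j = -2380 + 23t, k = 1666 - 16t.
j ≥ 0 ⇒ t ≥ 104; k ≥ 0 ⇒ t ≤ 104. That's 1 value of t.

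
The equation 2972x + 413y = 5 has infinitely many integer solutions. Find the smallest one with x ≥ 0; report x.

gcd(2972, 413):
  2972 = 7*413 + 81
  413 = 5*81 + 8
  81 = 10*8 + 1
  8 = 8*1
so gcd(2972, 413) = 1.
1 divides 5, so solutions exist.
Back-substitute for Bézout coefficients:
  1 = 81 - 10*8
  ... = 2972*(51) + 413*(-367)
Scale by 5/1 = 5: (x₀, y₀) = (255, -1835).
General solution: x = 255 + 413t, y = -1835 - 2972t for integer t.
x ≥ 0: smallest is 255 mod 413 = 255 (at t = 0), with y = -1835.

255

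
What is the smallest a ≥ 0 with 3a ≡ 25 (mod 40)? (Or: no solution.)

gcd(40, 3):
  40 = 13×3 + 1
  3 = 3×1
so gcd(40, 3) = 1.
1 divides 25, so solutions exist.
Back-substitute for Bézout coefficients:
  1 = 40 - 13×3
  ... = 3×(-13) + 40×(1)
So 3×(-13) ≡ 1 (mod 40); multiply by 25: a ≡ -325 (mod 40).
Smallest nonnegative: a = -325 mod 40 = 35.

35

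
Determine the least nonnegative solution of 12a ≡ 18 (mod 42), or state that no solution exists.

gcd(42, 12):
  42 = 3*12 + 6
  12 = 2*6
so gcd(42, 12) = 6.
6 divides 18, so solutions exist.
Back-substitute for Bézout coefficients:
  6 = 42 - 3*12
  ... = 12*(-3) + 42*(1)
So 12*(-3) ≡ 6 (mod 42); multiply by 3: a ≡ -9 (mod 7).
Smallest nonnegative: a = -9 mod 7 = 5.

5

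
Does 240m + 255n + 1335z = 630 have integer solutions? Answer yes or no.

gcd(255, 240) = 15  (255 = 1·240 + 15, 240 = 16·15).
gcd(15, 1335) = 15.
15 divides 630, so integer solutions exist.

yes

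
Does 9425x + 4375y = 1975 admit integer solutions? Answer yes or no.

yes

gcd(9425, 4375) = 25  (9425 = 2*4375 + 675, 4375 = 6*675 + 325, 675 = 2*325 + 25, 325 = 13*25).
25 divides 1975, so integer solutions exist.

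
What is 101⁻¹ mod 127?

83

gcd(127, 101) = 1.
By Bézout, 101·(-44) + 127·(35) = 1.
So 101·-44 ≡ 1 (mod 127), and -44 mod 127 = 83.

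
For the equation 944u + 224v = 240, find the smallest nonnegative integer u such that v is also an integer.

5

gcd(944, 224):
  944 = 4*224 + 48
  224 = 4*48 + 32
  48 = 1*32 + 16
  32 = 2*16
so gcd(944, 224) = 16.
16 divides 240, so solutions exist.
Back-substitute for Bézout coefficients:
  16 = 48 - 1*32
  ... = 944*(5) + 224*(-21)
Scale by 240/16 = 15: (u₀, v₀) = (75, -315).
General solution: u = 75 + 14t, v = -315 - 59t for integer t.
u ≥ 0: smallest is 75 mod 14 = 5 (at t = -5), with v = -20.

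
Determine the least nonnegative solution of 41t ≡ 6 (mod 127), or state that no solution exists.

gcd(127, 41):
  127 = 3*41 + 4
  41 = 10*4 + 1
  4 = 4*1
so gcd(127, 41) = 1.
1 divides 6, so solutions exist.
Back-substitute for Bézout coefficients:
  1 = 41 - 10*4
  ... = 41*(31) + 127*(-10)
So 41*(31) ≡ 1 (mod 127); multiply by 6: t ≡ 186 (mod 127).
Smallest nonnegative: t = 186 mod 127 = 59.

59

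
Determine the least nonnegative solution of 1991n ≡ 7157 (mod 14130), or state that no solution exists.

7867

gcd(14130, 1991):
  14130 = 7*1991 + 193
  1991 = 10*193 + 61
  193 = 3*61 + 10
  61 = 6*10 + 1
  10 = 10*1
so gcd(14130, 1991) = 1.
1 divides 7157, so solutions exist.
Back-substitute for Bézout coefficients:
  1 = 61 - 6*10
  ... = 1991*(1391) + 14130*(-196)
So 1991*(1391) ≡ 1 (mod 14130); multiply by 7157: n ≡ 9955387 (mod 14130).
Smallest nonnegative: n = 9955387 mod 14130 = 7867.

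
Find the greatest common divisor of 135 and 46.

1

gcd(135, 46):
  135 = 2×46 + 43
  46 = 1×43 + 3
  43 = 14×3 + 1
  3 = 3×1
so gcd(135, 46) = 1.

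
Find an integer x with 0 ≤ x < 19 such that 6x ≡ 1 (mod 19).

gcd(19, 6) = 1  (19 = 3·6 + 1, 6 = 6·1).
Back-substituting, 6·(-3) + 19·(1) = 1.
So 6·-3 ≡ 1 (mod 19), and -3 mod 19 = 16.

16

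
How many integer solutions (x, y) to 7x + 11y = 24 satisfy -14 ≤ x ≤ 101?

gcd(11, 7):
  11 = 1×7 + 4
  7 = 1×4 + 3
  4 = 1×3 + 1
  3 = 3×1
so gcd(11, 7) = 1.
Back-substitute for Bézout coefficients:
  1 = 4 - 1×3
  ... = 7×(-3) + 11×(2)
Scale by 24: particular solution (-72, 48); reduce x mod 11: (5, -1).
General solution: x = 5 + 11t, y = -1 - 7t for integer t.
-14 ≤ 5 + 11t ≤ 101 gives t ∈ [-1, 8], which is 10 values.

10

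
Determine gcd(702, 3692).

26

gcd(3692, 702) = 26  (3692 = 5·702 + 182, 702 = 3·182 + 156, 182 = 1·156 + 26, 156 = 6·26).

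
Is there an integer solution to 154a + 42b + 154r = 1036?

gcd(154, 42) = 14  (154 = 3*42 + 28, 42 = 1*28 + 14, 28 = 2*14).
gcd(14, 154) = 14.
14 divides 1036, so integer solutions exist.

yes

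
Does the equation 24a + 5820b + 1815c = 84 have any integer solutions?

gcd(5820, 24) = 12  (5820 = 242×24 + 12, 24 = 2×12).
gcd(12, 1815) = 3.
3 divides 84, so integer solutions exist.

yes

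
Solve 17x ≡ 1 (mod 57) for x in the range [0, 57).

gcd(57, 17):
  57 = 3·17 + 6
  17 = 2·6 + 5
  6 = 1·5 + 1
  5 = 5·1
so gcd(57, 17) = 1.
Back-substitute for Bézout coefficients:
  1 = 6 - 1·5
  ... = 17·(-10) + 57·(3)
So 17·-10 ≡ 1 (mod 57), and -10 mod 57 = 47.

47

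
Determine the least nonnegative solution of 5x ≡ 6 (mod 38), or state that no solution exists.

gcd(38, 5) = 1.
1 divides 6, so solutions exist.
By Bézout, 5*(-15) + 38*(2) = 1.
So 5*(-15) ≡ 1 (mod 38); multiply by 6: x ≡ -90 (mod 38).
Smallest nonnegative: x = -90 mod 38 = 24.

24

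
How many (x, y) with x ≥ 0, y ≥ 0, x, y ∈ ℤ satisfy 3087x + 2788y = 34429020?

4

gcd(3087, 2788) = 1.
By Bézout, 3087*(-345) + 2788*(382) = 1.
One solution: (28, 12318).
General: x = 28 + 2788t, y = 12318 - 3087t.
x ≥ 0 ⇒ t ≥ 0; y ≥ 0 ⇒ t ≤ 3. So t ∈ [0, 3]: 4 solutions.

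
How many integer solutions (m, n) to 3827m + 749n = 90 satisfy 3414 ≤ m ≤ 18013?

19

gcd(3827, 749) = 1.
By Bézout, 3827*(-137) + 749*(700) = 1.
Particular solution: (403, -2059).
General solution: m = 403 + 749t, n = -2059 - 3827t for integer t.
3414 ≤ 403 + 749t ≤ 18013 gives t ∈ [5, 23], which is 19 values.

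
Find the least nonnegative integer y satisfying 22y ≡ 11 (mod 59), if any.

30

gcd(59, 22):
  59 = 2·22 + 15
  22 = 1·15 + 7
  15 = 2·7 + 1
  7 = 7·1
so gcd(59, 22) = 1.
1 divides 11, so solutions exist.
Back-substitute for Bézout coefficients:
  1 = 15 - 2·7
  ... = 22·(-8) + 59·(3)
So 22·(-8) ≡ 1 (mod 59); multiply by 11: y ≡ -88 (mod 59).
Smallest nonnegative: y = -88 mod 59 = 30.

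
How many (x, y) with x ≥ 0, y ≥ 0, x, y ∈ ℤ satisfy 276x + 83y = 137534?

gcd(276, 83) = 1.
By Bézout, 276·(40) + 83·(-133) = 1.
One solution: (37, 1534).
General: x = 37 + 83t, y = 1534 - 276t.
x ≥ 0 ⇒ t ≥ 0; y ≥ 0 ⇒ t ≤ 5. So t ∈ [0, 5]: 6 solutions.

6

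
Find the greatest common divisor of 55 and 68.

gcd(68, 55) = 1  (68 = 1*55 + 13, 55 = 4*13 + 3, 13 = 4*3 + 1, 3 = 3*1).

1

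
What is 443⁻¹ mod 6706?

4617

gcd(6706, 443):
  6706 = 15×443 + 61
  443 = 7×61 + 16
  61 = 3×16 + 13
  16 = 1×13 + 3
  13 = 4×3 + 1
  3 = 3×1
so gcd(6706, 443) = 1.
Back-substitute for Bézout coefficients:
  1 = 13 - 4×3
  ... = 443×(-2089) + 6706×(138)
So 443×-2089 ≡ 1 (mod 6706), and -2089 mod 6706 = 4617.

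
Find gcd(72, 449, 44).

1

gcd(449, 72) = 1.
gcd(1, 44) = 1.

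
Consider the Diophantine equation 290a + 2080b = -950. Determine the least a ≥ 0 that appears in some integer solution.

gcd(2080, 290) = 10  (2080 = 7·290 + 50, 290 = 5·50 + 40, 50 = 1·40 + 10, 40 = 4·10).
10 divides -950, so solutions exist.
Back-substituting, 290·(-43) + 2080·(6) = 10.
Scale by -950/10 = -95: (a₀, b₀) = (4085, -570).
General solution: a = 4085 + 208t, b = -570 - 29t for integer t.
a ≥ 0: smallest is 4085 mod 208 = 133 (at t = -19), with b = -19.

133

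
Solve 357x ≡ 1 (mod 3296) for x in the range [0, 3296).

397

gcd(3296, 357) = 1.
By Bézout, 357×(397) + 3296×(-43) = 1.
So 357×397 ≡ 1 (mod 3296), and 397 mod 3296 = 397.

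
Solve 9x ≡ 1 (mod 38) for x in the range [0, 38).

17

gcd(38, 9) = 1.
By Bézout, 9·(17) + 38·(-4) = 1.
So 9·17 ≡ 1 (mod 38), and 17 mod 38 = 17.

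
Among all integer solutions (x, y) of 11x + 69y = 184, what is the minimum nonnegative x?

23

gcd(69, 11) = 1  (69 = 6·11 + 3, 11 = 3·3 + 2, 3 = 1·2 + 1, 2 = 2·1).
1 divides 184, so solutions exist.
Back-substituting, 11·(-25) + 69·(4) = 1.
Scale by 184/1 = 184: (x₀, y₀) = (-4600, 736).
General solution: x = -4600 + 69t, y = 736 - 11t for integer t.
x ≥ 0: smallest is -4600 mod 69 = 23 (at t = 67), with y = -1.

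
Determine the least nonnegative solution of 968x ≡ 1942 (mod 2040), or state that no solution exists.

no solution

gcd(2040, 968) = 8.
8 does not divide 1942, so the congruence has no solution.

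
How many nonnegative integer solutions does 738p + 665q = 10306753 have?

21

gcd(738, 665) = 1  (738 = 1×665 + 73, 665 = 9×73 + 8, 73 = 9×8 + 1, 8 = 8×1).
Back-substituting, 738×(82) + 665×(-91) = 1.
Scale by 10306753: one solution is (845153746, -937914523). Reduce p mod 665: (591, 14843).
General: p = 591 + 665t, q = 14843 - 738t.
p ≥ 0 ⇒ t ≥ 0; q ≥ 0 ⇒ t ≤ 20. So t ∈ [0, 20]: 21 solutions.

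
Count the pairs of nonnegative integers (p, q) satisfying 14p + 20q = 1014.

gcd(20, 14) = 2  (20 = 1*14 + 6, 14 = 2*6 + 2, 6 = 3*2).
Back-substituting, 14*(3) + 20*(-2) = 2.
Scale by 507: one solution is (1521, -1014). Reduce p mod 10: (1, 50).
General: p = 1 + 10t, q = 50 - 7t.
p ≥ 0 ⇒ t ≥ 0; q ≥ 0 ⇒ t ≤ 7. So t ∈ [0, 7]: 8 solutions.

8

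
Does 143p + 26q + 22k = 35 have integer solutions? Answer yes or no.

gcd(143, 26) = 13  (143 = 5*26 + 13, 26 = 2*13).
gcd(13, 22) = 1.
1 divides 35, so integer solutions exist.

yes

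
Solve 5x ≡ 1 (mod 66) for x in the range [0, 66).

53

gcd(66, 5) = 1  (66 = 13*5 + 1, 5 = 5*1).
Back-substituting, 5*(-13) + 66*(1) = 1.
So 5*-13 ≡ 1 (mod 66), and -13 mod 66 = 53.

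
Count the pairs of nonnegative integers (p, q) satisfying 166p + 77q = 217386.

gcd(166, 77):
  166 = 2*77 + 12
  77 = 6*12 + 5
  12 = 2*5 + 2
  5 = 2*2 + 1
  2 = 2*1
so gcd(166, 77) = 1.
Back-substitute for Bézout coefficients:
  1 = 5 - 2*2
  ... = 166*(-32) + 77*(69)
Scale by 217386: one solution is (-6956352, 14999634). Reduce p mod 77: (59, 2696).
General: p = 59 + 77t, q = 2696 - 166t.
p ≥ 0 ⇒ t ≥ 0; q ≥ 0 ⇒ t ≤ 16. So t ∈ [0, 16]: 17 solutions.

17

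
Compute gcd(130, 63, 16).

gcd(130, 63) = 1.
gcd(1, 16) = 1.

1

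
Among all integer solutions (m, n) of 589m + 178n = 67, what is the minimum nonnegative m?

53

gcd(589, 178) = 1.
1 divides 67, so solutions exist.
By Bézout, 589*(-55) + 178*(182) = 1.
Scale by 67/1 = 67: (m₀, n₀) = (-3685, 12194).
General solution: m = -3685 + 178t, n = 12194 - 589t for integer t.
m ≥ 0: smallest is -3685 mod 178 = 53 (at t = 21), with n = -175.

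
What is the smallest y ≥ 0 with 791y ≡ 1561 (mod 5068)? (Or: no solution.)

207

gcd(5068, 791) = 7.
7 divides 1561, so solutions exist.
By Bézout, 791·(173) + 5068·(-27) = 7.
So 791·(173) ≡ 7 (mod 5068); multiply by 223: y ≡ 38579 (mod 724).
Smallest nonnegative: y = 38579 mod 724 = 207.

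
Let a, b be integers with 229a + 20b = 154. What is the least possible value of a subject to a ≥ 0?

6

gcd(229, 20) = 1  (229 = 11·20 + 9, 20 = 2·9 + 2, 9 = 4·2 + 1, 2 = 2·1).
1 divides 154, so solutions exist.
Back-substituting, 229·(9) + 20·(-103) = 1.
Scale by 154/1 = 154: (a₀, b₀) = (1386, -15862).
General solution: a = 1386 + 20t, b = -15862 - 229t for integer t.
a ≥ 0: smallest is 1386 mod 20 = 6 (at t = -69), with b = -61.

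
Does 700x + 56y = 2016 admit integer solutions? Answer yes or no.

gcd(700, 56) = 28.
28 divides 2016, so integer solutions exist.

yes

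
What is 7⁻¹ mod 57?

gcd(57, 7) = 1  (57 = 8·7 + 1, 7 = 7·1).
Back-substituting, 7·(-8) + 57·(1) = 1.
So 7·-8 ≡ 1 (mod 57), and -8 mod 57 = 49.

49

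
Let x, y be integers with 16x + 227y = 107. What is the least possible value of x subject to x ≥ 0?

gcd(227, 16):
  227 = 14×16 + 3
  16 = 5×3 + 1
  3 = 3×1
so gcd(227, 16) = 1.
1 divides 107, so solutions exist.
Back-substitute for Bézout coefficients:
  1 = 16 - 5×3
  ... = 16×(71) + 227×(-5)
Scale by 107/1 = 107: (x₀, y₀) = (7597, -535).
General solution: x = 7597 + 227t, y = -535 - 16t for integer t.
x ≥ 0: smallest is 7597 mod 227 = 106 (at t = -33), with y = -7.

106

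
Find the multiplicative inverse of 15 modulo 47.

gcd(47, 15) = 1  (47 = 3×15 + 2, 15 = 7×2 + 1, 2 = 2×1).
Back-substituting, 15×(22) + 47×(-7) = 1.
So 15×22 ≡ 1 (mod 47), and 22 mod 47 = 22.

22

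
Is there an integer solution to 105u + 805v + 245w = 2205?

gcd(805, 105) = 35  (805 = 7×105 + 70, 105 = 1×70 + 35, 70 = 2×35).
gcd(35, 245) = 35.
35 divides 2205, so integer solutions exist.

yes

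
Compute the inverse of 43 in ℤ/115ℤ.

gcd(115, 43) = 1  (115 = 2*43 + 29, 43 = 1*29 + 14, 29 = 2*14 + 1, 14 = 14*1).
Back-substituting, 43*(-8) + 115*(3) = 1.
So 43*-8 ≡ 1 (mod 115), and -8 mod 115 = 107.

107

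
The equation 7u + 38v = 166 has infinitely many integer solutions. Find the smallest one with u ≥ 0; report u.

2

gcd(38, 7):
  38 = 5·7 + 3
  7 = 2·3 + 1
  3 = 3·1
so gcd(38, 7) = 1.
1 divides 166, so solutions exist.
Back-substitute for Bézout coefficients:
  1 = 7 - 2·3
  ... = 7·(11) + 38·(-2)
Scale by 166/1 = 166: (u₀, v₀) = (1826, -332).
General solution: u = 1826 + 38t, v = -332 - 7t for integer t.
u ≥ 0: smallest is 1826 mod 38 = 2 (at t = -48), with v = 4.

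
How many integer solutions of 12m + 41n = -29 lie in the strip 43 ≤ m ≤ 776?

gcd(41, 12) = 1  (41 = 3·12 + 5, 12 = 2·5 + 2, 5 = 2·2 + 1, 2 = 2·1).
Back-substituting, 12·(-17) + 41·(5) = 1.
Scale by -29: particular solution (493, -145); reduce m mod 41: (1, -1).
General solution: m = 1 + 41t, n = -1 - 12t for integer t.
43 ≤ 1 + 41t ≤ 776 gives t ∈ [2, 18], which is 17 values.

17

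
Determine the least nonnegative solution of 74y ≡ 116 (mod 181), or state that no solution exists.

gcd(181, 74) = 1.
1 divides 116, so solutions exist.
By Bézout, 74×(-22) + 181×(9) = 1.
So 74×(-22) ≡ 1 (mod 181); multiply by 116: y ≡ -2552 (mod 181).
Smallest nonnegative: y = -2552 mod 181 = 163.

163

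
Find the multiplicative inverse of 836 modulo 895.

91

gcd(895, 836) = 1  (895 = 1×836 + 59, 836 = 14×59 + 10, 59 = 5×10 + 9, 10 = 1×9 + 1, 9 = 9×1).
Back-substituting, 836×(91) + 895×(-85) = 1.
So 836×91 ≡ 1 (mod 895), and 91 mod 895 = 91.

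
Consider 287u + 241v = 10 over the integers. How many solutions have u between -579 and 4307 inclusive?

20

gcd(287, 241):
  287 = 1·241 + 46
  241 = 5·46 + 11
  46 = 4·11 + 2
  11 = 5·2 + 1
  2 = 2·1
so gcd(287, 241) = 1.
Back-substitute for Bézout coefficients:
  1 = 11 - 5·2
  ... = 287·(-110) + 241·(131)
Scale by 10: particular solution (-1100, 1310); reduce u mod 241: (105, -125).
General solution: u = 105 + 241t, v = -125 - 287t for integer t.
-579 ≤ 105 + 241t ≤ 4307 gives t ∈ [-2, 17], which is 20 values.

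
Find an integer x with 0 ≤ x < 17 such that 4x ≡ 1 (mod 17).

13

gcd(17, 4):
  17 = 4×4 + 1
  4 = 4×1
so gcd(17, 4) = 1.
Back-substitute for Bézout coefficients:
  1 = 17 - 4×4
  ... = 4×(-4) + 17×(1)
So 4×-4 ≡ 1 (mod 17), and -4 mod 17 = 13.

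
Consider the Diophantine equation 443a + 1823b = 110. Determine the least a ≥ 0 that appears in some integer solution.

gcd(1823, 443) = 1  (1823 = 4*443 + 51, 443 = 8*51 + 35, 51 = 1*35 + 16, 35 = 2*16 + 3, 16 = 5*3 + 1, 3 = 3*1).
1 divides 110, so solutions exist.
Back-substituting, 443*(-572) + 1823*(139) = 1.
Scale by 110/1 = 110: (a₀, b₀) = (-62920, 15290).
General solution: a = -62920 + 1823t, b = 15290 - 443t for integer t.
a ≥ 0: smallest is -62920 mod 1823 = 885 (at t = 35), with b = -215.

885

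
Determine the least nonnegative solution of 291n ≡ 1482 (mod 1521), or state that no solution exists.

26

gcd(1521, 291) = 3  (1521 = 5*291 + 66, 291 = 4*66 + 27, 66 = 2*27 + 12, 27 = 2*12 + 3, 12 = 4*3).
3 divides 1482, so solutions exist.
Back-substituting, 291*(115) + 1521*(-22) = 3.
So 291*(115) ≡ 3 (mod 1521); multiply by 494: n ≡ 56810 (mod 507).
Smallest nonnegative: n = 56810 mod 507 = 26.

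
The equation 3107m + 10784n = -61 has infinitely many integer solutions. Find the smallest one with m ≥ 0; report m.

10305

gcd(10784, 3107) = 1  (10784 = 3*3107 + 1463, 3107 = 2*1463 + 181, 1463 = 8*181 + 15, 181 = 12*15 + 1, 15 = 15*1).
1 divides -61, so solutions exist.
Back-substituting, 3107*(715) + 10784*(-206) = 1.
Scale by -61/1 = -61: (m₀, n₀) = (-43615, 12566).
General solution: m = -43615 + 10784t, n = 12566 - 3107t for integer t.
m ≥ 0: smallest is -43615 mod 10784 = 10305 (at t = 5), with n = -2969.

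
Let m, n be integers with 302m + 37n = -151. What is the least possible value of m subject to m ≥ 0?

gcd(302, 37) = 1.
1 divides -151, so solutions exist.
By Bézout, 302×(-6) + 37×(49) = 1.
Scale by -151/1 = -151: (m₀, n₀) = (906, -7399).
General solution: m = 906 + 37t, n = -7399 - 302t for integer t.
m ≥ 0: smallest is 906 mod 37 = 18 (at t = -24), with n = -151.

18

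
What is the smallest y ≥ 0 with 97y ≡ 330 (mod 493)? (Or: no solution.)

gcd(493, 97) = 1  (493 = 5*97 + 8, 97 = 12*8 + 1, 8 = 8*1).
1 divides 330, so solutions exist.
Back-substituting, 97*(61) + 493*(-12) = 1.
So 97*(61) ≡ 1 (mod 493); multiply by 330: y ≡ 20130 (mod 493).
Smallest nonnegative: y = 20130 mod 493 = 410.

410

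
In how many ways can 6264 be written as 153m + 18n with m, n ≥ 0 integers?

gcd(153, 18) = 9  (153 = 8*18 + 9, 18 = 2*9).
Back-substituting, 153*(1) + 18*(-8) = 9.
Scale by 696: one solution is (696, -5568). Reduce m mod 2: (0, 348).
General: m = 0 + 2t, n = 348 - 17t.
m ≥ 0 ⇒ t ≥ 0; n ≥ 0 ⇒ t ≤ 20. So t ∈ [0, 20]: 21 solutions.

21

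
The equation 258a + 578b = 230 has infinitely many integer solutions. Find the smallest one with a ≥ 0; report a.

207

gcd(578, 258):
  578 = 2·258 + 62
  258 = 4·62 + 10
  62 = 6·10 + 2
  10 = 5·2
so gcd(578, 258) = 2.
2 divides 230, so solutions exist.
Back-substitute for Bézout coefficients:
  2 = 62 - 6·10
  ... = 258·(-56) + 578·(25)
Scale by 230/2 = 115: (a₀, b₀) = (-6440, 2875).
General solution: a = -6440 + 289t, b = 2875 - 129t for integer t.
a ≥ 0: smallest is -6440 mod 289 = 207 (at t = 23), with b = -92.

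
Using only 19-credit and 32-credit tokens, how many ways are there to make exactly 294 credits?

1

Need nonnegative integers with 19j + 32k = 294.
gcd(19, 32) = 1, and 19·(-5) + 32·(3) = 1.
So (j₀, k₀) = (-1470, 882); general j = -1470 + 32t, k = 882 - 19t.
j ≥ 0 ⇒ t ≥ 46; k ≥ 0 ⇒ t ≤ 46. That's 1 value of t.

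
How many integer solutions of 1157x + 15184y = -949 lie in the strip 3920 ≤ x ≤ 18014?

gcd(15184, 1157) = 13  (15184 = 13×1157 + 143, 1157 = 8×143 + 13, 143 = 11×13).
Back-substituting, 1157×(105) + 15184×(-8) = 13.
Scale by -73: particular solution (-7665, 584); reduce x mod 1168: (511, -39).
General solution: x = 511 + 1168t, y = -39 - 89t for integer t.
3920 ≤ 511 + 1168t ≤ 18014 gives t ∈ [3, 14], which is 12 values.

12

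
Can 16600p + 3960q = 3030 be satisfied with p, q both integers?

no

gcd(16600, 3960) = 40  (16600 = 4×3960 + 760, 3960 = 5×760 + 160, 760 = 4×160 + 120, 160 = 1×120 + 40, 120 = 3×40).
40 does not divide 3030 (remainder 30), so no integer solutions.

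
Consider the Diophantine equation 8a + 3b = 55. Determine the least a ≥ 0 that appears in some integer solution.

2

gcd(8, 3):
  8 = 2*3 + 2
  3 = 1*2 + 1
  2 = 2*1
so gcd(8, 3) = 1.
1 divides 55, so solutions exist.
Back-substitute for Bézout coefficients:
  1 = 3 - 1*2
  ... = 8*(-1) + 3*(3)
Scale by 55/1 = 55: (a₀, b₀) = (-55, 165).
General solution: a = -55 + 3t, b = 165 - 8t for integer t.
a ≥ 0: smallest is -55 mod 3 = 2 (at t = 19), with b = 13.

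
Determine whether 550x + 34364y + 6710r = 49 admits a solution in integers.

gcd(34364, 550) = 22  (34364 = 62·550 + 264, 550 = 2·264 + 22, 264 = 12·22).
gcd(22, 6710) = 22.
22 does not divide 49 (remainder 5), so no integer solutions.

no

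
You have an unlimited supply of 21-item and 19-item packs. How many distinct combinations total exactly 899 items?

3

Need nonnegative integers with 21j + 19k = 899.
gcd(21, 19) = 1, and 21·(-9) + 19·(10) = 1.
So (j₀, k₀) = (-8091, 8990); general j = -8091 + 19t, k = 8990 - 21t.
j ≥ 0 ⇒ t ≥ 426; k ≥ 0 ⇒ t ≤ 428. That's 3 values of t.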